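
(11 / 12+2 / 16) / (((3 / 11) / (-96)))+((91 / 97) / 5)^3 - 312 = -232273017787 / 342252375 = -678.66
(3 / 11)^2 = 9 / 121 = 0.07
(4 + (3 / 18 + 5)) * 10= 91.67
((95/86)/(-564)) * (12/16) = -95/64672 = -0.00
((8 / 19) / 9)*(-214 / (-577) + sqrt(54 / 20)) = 1712 / 98667 + 4*sqrt(30) / 285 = 0.09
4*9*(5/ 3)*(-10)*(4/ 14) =-1200/ 7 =-171.43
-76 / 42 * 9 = -114 / 7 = -16.29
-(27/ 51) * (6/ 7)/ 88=-27/ 5236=-0.01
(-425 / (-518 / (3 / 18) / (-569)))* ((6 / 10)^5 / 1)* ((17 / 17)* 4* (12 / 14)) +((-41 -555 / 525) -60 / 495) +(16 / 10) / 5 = -468178514 / 7478625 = -62.60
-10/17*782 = -460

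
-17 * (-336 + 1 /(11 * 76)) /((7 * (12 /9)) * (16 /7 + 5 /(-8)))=4775215 /12958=368.51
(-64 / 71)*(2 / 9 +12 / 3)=-2432 / 639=-3.81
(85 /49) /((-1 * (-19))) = 0.09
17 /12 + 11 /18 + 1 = 109 /36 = 3.03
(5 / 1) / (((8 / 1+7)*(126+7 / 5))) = 5 / 1911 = 0.00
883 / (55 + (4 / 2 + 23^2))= 883 / 586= 1.51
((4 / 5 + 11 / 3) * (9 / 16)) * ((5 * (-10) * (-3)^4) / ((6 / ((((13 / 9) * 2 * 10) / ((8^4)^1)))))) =-195975 / 16384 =-11.96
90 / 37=2.43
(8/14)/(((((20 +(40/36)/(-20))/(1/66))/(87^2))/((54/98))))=2452356/1354507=1.81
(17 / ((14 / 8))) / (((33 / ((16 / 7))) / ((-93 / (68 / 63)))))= -4464 / 77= -57.97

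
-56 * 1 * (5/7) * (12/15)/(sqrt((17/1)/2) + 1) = 64/15 - 32 * sqrt(34)/15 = -8.17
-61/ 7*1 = -61/ 7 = -8.71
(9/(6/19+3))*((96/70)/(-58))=-456/7105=-0.06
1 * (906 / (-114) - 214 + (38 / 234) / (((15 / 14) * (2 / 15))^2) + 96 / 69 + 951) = 37753715 / 51129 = 738.40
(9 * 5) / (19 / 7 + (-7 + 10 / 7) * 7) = -315 / 254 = -1.24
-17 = -17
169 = 169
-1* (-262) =262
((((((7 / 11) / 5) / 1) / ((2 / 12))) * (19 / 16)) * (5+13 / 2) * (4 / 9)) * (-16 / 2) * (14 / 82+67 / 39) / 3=-3695272 / 158301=-23.34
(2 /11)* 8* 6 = 96 /11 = 8.73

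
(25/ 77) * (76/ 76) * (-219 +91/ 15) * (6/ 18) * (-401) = 6403970/ 693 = 9240.94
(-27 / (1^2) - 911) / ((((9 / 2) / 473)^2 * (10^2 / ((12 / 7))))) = -119918744 / 675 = -177657.40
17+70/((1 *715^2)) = 1738179/102245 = 17.00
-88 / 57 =-1.54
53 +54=107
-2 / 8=-1 / 4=-0.25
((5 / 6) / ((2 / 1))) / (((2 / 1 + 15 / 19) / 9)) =285 / 212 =1.34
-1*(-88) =88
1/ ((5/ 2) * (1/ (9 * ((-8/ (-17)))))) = 144/ 85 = 1.69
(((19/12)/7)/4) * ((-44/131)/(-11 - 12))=209/253092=0.00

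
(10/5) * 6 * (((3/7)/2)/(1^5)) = 18/7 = 2.57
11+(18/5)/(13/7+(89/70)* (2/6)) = 6025/479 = 12.58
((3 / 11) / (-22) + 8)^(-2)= 58564 / 3736489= 0.02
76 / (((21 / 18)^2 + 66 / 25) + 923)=68400 / 834301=0.08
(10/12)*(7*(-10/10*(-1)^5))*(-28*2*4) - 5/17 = -66655/51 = -1306.96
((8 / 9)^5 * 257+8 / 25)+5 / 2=429394709 / 2952450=145.44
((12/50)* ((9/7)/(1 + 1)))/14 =27/2450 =0.01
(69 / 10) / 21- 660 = -46177 / 70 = -659.67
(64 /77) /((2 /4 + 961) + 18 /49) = 896 /1036893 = 0.00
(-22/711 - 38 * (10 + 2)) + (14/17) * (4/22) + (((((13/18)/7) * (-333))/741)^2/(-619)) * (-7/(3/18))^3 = -13536785774896/29710438263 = -455.62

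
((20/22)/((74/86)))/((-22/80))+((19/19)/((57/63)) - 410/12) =-18834613/510378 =-36.90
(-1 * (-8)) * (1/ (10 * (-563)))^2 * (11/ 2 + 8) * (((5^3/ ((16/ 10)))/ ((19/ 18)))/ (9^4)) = 25/ 650420388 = 0.00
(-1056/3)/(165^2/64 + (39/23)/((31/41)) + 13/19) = -305186816/371354675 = -0.82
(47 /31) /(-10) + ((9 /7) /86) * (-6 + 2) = -19727 /93310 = -0.21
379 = 379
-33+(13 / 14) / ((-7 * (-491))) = -1587881 / 48118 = -33.00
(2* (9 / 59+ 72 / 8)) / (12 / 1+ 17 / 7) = 7560 / 5959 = 1.27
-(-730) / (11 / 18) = 13140 / 11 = 1194.55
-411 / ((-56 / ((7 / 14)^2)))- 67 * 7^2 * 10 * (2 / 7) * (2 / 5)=-840037 / 224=-3750.17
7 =7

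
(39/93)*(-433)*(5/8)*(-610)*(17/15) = 78457.97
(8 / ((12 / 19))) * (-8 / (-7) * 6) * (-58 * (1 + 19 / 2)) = -52896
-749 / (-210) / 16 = 107 / 480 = 0.22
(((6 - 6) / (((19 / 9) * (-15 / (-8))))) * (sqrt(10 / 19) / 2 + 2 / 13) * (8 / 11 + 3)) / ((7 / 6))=0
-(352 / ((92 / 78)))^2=-47114496 / 529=-89063.32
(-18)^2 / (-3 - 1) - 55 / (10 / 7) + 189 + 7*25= 489 / 2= 244.50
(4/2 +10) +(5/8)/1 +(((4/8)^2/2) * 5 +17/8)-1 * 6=75/8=9.38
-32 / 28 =-8 / 7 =-1.14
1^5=1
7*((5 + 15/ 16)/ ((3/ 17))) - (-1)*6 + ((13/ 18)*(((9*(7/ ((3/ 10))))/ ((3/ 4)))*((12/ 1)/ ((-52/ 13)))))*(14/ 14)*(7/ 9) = -99503/ 432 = -230.33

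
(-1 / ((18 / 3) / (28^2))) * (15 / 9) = -1960 / 9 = -217.78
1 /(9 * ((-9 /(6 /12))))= -1 /162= -0.01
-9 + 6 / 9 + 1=-22 / 3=-7.33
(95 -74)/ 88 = 21/ 88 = 0.24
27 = 27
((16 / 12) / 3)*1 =4 / 9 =0.44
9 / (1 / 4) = 36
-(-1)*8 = 8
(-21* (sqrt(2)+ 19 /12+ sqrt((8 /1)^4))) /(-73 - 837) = 3* sqrt(2) /130+ 787 /520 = 1.55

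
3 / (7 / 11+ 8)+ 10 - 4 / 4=888 / 95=9.35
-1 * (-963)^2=-927369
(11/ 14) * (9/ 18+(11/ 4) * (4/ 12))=187/ 168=1.11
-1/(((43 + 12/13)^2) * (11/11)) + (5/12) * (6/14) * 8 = 3259227/2282287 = 1.43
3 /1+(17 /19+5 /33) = 2537 /627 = 4.05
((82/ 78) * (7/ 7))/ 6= 41/ 234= 0.18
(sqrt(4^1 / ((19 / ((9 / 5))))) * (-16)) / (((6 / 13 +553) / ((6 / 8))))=-936 * sqrt(95) / 683525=-0.01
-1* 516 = -516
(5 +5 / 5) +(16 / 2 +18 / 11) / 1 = 172 / 11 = 15.64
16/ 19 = 0.84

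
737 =737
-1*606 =-606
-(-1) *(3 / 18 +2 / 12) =1 / 3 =0.33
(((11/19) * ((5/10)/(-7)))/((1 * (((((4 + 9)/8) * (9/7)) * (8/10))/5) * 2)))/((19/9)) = -275/9386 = -0.03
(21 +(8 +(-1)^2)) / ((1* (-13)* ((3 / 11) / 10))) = -1100 / 13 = -84.62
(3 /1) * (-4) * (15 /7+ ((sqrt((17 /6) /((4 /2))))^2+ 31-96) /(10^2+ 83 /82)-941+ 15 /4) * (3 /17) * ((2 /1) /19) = 1302118658 /6242621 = 208.59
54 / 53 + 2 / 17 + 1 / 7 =8069 / 6307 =1.28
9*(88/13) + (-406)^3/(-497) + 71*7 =124801307/923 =135212.68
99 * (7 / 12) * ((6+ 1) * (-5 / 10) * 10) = -8085 / 4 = -2021.25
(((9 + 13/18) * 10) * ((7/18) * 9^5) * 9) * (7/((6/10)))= 468838125/2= 234419062.50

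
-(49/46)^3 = -117649/97336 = -1.21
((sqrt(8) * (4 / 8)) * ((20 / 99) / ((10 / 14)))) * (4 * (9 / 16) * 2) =1.80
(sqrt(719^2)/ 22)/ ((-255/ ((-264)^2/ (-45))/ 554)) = 140210752/ 1275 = 109969.22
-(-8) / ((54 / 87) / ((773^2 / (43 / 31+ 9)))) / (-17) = -1074357142 / 24633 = -43614.55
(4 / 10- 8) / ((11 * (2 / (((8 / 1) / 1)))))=-152 / 55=-2.76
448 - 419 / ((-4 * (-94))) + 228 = 253757 / 376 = 674.89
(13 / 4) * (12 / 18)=13 / 6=2.17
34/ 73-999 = -72893/ 73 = -998.53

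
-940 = -940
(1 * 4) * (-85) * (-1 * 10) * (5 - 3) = 6800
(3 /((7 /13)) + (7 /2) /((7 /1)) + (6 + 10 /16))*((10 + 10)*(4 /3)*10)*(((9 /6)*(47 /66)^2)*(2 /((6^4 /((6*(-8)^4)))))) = 2233740800 /22869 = 97675.49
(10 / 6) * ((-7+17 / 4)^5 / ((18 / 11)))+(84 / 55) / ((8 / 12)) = -480211979 / 3041280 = -157.90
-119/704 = -0.17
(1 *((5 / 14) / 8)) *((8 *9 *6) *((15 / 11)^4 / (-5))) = -1366875 / 102487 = -13.34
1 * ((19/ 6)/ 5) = 19/ 30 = 0.63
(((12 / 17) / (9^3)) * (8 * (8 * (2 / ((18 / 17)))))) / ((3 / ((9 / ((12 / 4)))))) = 256 / 2187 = 0.12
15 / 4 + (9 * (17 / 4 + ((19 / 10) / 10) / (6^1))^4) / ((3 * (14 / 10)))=6254806465303 / 8640000000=723.94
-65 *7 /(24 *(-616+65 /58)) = 13195 /427956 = 0.03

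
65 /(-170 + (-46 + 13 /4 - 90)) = -260 /1211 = -0.21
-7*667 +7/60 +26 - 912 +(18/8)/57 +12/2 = -3162841/570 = -5548.84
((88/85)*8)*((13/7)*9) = 82368/595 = 138.43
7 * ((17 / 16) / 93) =0.08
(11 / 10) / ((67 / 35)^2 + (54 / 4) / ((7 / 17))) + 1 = 91998 / 89303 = 1.03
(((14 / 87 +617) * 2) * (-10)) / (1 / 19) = -20403340 / 87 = -234521.15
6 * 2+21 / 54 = 223 / 18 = 12.39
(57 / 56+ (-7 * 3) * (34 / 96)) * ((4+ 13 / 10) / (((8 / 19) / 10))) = -724033 / 896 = -808.07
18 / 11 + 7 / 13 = 311 / 143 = 2.17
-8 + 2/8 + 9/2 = -13/4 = -3.25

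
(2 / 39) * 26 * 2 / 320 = 1 / 120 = 0.01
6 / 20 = 3 / 10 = 0.30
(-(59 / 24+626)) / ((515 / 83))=-1251889 / 12360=-101.29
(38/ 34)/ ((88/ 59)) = 1121/ 1496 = 0.75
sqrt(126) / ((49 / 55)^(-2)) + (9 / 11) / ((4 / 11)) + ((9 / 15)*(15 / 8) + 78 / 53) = 2055 / 424 + 7203*sqrt(14) / 3025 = 13.76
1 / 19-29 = -550 / 19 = -28.95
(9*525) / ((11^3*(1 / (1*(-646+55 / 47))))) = -143200575 / 62557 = -2289.12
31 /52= 0.60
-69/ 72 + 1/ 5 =-91/ 120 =-0.76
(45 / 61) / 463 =45 / 28243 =0.00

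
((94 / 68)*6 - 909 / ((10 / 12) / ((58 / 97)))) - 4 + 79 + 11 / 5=-934549 / 1649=-566.74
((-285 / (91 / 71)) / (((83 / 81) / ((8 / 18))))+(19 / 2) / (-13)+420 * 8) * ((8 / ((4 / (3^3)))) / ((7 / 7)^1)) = 1330781427 / 7553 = 176192.43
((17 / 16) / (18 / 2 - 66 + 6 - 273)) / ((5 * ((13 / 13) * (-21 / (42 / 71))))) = 17 / 920160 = 0.00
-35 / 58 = -0.60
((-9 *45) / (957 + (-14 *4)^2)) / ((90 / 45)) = -405 / 8186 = -0.05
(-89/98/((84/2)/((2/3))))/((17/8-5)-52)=356/1355193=0.00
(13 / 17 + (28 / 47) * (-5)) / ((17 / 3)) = -5307 / 13583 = -0.39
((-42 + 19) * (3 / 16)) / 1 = -69 / 16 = -4.31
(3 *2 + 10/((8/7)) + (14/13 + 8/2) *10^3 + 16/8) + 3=265027/52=5096.67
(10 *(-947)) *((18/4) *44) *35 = -65627100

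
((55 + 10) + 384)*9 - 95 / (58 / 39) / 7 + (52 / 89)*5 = 145793309 / 36134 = 4034.80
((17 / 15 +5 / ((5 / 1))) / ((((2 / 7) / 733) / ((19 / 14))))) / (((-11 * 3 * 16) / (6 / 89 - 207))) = 85497853 / 29370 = 2911.06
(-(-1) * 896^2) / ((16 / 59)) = 2960384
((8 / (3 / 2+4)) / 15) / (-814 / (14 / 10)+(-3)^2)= -112 / 661155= -0.00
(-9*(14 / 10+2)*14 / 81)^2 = 56644 / 2025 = 27.97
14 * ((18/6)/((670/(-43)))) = -903/335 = -2.70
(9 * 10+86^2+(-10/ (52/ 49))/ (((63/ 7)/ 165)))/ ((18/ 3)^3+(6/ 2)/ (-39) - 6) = 570433/ 16374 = 34.84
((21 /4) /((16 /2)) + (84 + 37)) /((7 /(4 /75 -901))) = -37579129 /2400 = -15657.97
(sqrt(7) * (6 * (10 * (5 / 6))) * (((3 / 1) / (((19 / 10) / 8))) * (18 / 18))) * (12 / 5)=28800 * sqrt(7) / 19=4010.40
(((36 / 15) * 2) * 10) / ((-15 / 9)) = -144 / 5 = -28.80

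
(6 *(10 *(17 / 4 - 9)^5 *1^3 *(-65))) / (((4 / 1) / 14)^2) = 118295629725 / 1024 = 115523075.90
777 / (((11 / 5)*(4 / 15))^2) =4370625 / 1936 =2257.55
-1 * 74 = -74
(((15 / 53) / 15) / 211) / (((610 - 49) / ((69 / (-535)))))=-23 / 1118803235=-0.00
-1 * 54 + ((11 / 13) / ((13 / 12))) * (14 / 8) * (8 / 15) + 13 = -34029 / 845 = -40.27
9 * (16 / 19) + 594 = 11430 / 19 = 601.58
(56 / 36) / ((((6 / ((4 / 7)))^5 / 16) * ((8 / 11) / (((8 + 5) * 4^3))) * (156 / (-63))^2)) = 0.04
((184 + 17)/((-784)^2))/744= 67/152434688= 0.00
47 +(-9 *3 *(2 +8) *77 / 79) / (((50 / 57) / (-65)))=1544252 / 79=19547.49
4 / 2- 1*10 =-8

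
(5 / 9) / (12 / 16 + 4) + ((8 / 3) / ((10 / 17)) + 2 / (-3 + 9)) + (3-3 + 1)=5116 / 855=5.98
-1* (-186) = 186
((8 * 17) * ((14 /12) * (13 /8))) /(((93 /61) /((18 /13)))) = 7259 /31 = 234.16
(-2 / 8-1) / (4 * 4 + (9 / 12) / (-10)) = -50 / 637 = -0.08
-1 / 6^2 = -1 / 36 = -0.03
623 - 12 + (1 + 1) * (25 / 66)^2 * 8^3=825379 / 1089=757.92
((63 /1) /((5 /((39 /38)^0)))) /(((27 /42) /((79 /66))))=3871 /165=23.46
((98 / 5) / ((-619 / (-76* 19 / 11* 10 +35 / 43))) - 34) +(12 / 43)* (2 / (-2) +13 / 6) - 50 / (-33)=749092 / 79851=9.38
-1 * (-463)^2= -214369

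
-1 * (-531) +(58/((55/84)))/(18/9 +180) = 380013/715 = 531.49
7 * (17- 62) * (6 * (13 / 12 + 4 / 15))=-5103 / 2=-2551.50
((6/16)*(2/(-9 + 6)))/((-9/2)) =1/18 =0.06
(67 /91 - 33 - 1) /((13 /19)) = -57513 /1183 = -48.62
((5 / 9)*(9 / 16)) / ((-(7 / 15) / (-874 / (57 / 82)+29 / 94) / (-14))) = -8862025 / 752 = -11784.61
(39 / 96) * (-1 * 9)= -117 / 32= -3.66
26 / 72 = 13 / 36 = 0.36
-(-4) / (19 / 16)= 64 / 19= 3.37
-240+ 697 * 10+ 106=6836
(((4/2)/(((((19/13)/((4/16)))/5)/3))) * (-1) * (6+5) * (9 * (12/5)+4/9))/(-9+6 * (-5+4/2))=70928/1539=46.09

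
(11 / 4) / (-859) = -11 / 3436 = -0.00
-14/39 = -0.36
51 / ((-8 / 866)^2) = 9561939 / 16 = 597621.19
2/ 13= 0.15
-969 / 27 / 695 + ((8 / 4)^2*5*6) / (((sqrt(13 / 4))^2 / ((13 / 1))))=3002077 / 6255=479.95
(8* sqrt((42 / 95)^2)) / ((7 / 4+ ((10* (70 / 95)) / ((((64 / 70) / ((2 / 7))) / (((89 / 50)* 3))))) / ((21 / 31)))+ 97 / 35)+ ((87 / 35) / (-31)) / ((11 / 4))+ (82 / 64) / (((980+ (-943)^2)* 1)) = 5201661315658109 / 41010008846341920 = 0.13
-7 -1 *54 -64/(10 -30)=-289/5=-57.80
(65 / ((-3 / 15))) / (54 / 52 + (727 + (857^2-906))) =-8450 / 19091047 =-0.00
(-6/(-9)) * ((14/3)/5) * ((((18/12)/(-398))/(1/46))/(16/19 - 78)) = 3059/2188005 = 0.00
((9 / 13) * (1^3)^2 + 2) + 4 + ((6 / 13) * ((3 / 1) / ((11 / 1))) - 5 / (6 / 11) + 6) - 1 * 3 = 43 / 66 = 0.65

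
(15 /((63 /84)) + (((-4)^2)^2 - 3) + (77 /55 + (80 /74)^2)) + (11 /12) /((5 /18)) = 3817713 /13690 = 278.87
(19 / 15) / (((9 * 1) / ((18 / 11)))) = 38 / 165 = 0.23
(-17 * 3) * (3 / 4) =-153 / 4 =-38.25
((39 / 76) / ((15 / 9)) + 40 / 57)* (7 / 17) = 8057 / 19380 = 0.42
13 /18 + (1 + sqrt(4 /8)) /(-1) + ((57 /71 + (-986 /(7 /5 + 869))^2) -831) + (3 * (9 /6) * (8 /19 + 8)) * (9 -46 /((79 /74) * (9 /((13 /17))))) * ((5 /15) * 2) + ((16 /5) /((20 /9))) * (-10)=-946655425228289 /1335735336960 -sqrt(2) /2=-709.42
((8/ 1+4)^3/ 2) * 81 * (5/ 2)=174960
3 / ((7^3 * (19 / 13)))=39 / 6517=0.01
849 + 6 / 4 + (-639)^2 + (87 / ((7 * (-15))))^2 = 1002471857 / 2450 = 409172.19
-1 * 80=-80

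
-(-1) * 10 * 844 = 8440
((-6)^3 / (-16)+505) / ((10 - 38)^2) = 1037 / 1568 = 0.66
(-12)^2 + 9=153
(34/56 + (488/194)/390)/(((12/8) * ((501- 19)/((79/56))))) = 25672709/21443254560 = 0.00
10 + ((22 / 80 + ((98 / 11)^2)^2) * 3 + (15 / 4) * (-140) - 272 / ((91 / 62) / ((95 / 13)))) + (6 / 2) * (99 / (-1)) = 11593704396719 / 692812120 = 16734.27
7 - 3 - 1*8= -4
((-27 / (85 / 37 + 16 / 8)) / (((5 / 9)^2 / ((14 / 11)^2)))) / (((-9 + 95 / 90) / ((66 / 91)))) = 81566352 / 27094925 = 3.01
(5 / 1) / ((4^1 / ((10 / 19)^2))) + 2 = 2.35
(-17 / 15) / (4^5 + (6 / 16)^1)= -136 / 122925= -0.00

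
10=10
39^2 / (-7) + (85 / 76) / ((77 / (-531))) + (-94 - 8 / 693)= -16801619 / 52668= -319.01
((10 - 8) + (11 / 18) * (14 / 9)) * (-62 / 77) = -14818 / 6237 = -2.38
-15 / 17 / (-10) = 3 / 34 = 0.09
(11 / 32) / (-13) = -11 / 416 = -0.03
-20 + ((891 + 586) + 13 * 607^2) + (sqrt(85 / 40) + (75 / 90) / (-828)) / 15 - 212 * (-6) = sqrt(34) / 60 + 71428403663 / 14904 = 4792566.10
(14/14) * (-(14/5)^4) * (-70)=537824/125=4302.59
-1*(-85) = 85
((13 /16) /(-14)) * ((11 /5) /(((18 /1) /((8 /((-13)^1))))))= 11 /2520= 0.00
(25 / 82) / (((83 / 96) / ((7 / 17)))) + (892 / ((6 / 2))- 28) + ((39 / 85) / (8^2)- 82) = 10412385991 / 55536960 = 187.49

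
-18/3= -6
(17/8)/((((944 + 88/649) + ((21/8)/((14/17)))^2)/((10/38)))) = 160480/273859977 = 0.00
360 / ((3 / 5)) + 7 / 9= 5407 / 9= 600.78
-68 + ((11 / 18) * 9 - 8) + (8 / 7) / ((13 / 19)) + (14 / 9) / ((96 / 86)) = -1325525 / 19656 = -67.44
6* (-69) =-414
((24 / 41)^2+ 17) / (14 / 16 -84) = -233224 / 1117865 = -0.21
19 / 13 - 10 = -111 / 13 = -8.54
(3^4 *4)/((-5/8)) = -2592/5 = -518.40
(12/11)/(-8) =-3/22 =-0.14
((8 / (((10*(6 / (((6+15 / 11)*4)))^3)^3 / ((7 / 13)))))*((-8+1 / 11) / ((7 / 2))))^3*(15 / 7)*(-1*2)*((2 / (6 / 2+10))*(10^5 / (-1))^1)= -120395563692522582202969593405753121944654571667554566144 / 436075830926456594497188244760771565875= -276088595501242254.67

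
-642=-642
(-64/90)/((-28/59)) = 472/315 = 1.50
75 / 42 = 25 / 14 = 1.79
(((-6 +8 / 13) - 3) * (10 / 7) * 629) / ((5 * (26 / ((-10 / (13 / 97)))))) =4324.35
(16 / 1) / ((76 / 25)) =100 / 19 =5.26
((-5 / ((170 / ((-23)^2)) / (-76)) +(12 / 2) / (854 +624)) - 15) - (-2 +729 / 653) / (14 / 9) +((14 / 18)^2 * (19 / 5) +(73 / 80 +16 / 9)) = 436505124050497 / 372117065040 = 1173.03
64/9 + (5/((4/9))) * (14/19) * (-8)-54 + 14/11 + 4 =-203020/1881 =-107.93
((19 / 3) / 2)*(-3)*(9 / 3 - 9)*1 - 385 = -328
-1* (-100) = 100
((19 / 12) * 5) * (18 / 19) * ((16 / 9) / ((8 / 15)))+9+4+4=42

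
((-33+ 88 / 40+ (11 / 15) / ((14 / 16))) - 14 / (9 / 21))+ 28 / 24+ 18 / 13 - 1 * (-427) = 1001699 / 2730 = 366.92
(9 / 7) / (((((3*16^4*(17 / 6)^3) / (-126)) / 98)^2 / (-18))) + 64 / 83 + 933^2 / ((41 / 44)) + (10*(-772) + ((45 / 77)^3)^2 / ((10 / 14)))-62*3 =4750869641051947773668189694259037 / 5128988169551891854134345728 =926278.14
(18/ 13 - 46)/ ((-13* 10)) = 58/ 169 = 0.34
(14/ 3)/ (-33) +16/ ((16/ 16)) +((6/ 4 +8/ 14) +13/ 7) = 27425/ 1386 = 19.79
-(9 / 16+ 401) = -6425 / 16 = -401.56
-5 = -5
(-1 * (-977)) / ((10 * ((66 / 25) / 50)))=122125 / 66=1850.38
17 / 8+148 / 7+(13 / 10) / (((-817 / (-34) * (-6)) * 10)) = 79838231 / 3431400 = 23.27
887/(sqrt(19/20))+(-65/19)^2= 4225/361+1774* sqrt(95)/19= 921.75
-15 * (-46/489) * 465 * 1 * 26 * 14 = 38929800/163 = 238833.13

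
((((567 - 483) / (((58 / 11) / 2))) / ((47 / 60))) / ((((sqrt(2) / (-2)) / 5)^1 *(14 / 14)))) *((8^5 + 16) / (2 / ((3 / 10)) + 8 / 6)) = -1135965600 *sqrt(2) / 1363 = -1178648.54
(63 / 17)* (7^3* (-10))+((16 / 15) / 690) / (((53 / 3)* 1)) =-19756028114 / 1554225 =-12711.18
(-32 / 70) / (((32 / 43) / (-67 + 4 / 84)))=30229 / 735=41.13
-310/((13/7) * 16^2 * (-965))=217/321152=0.00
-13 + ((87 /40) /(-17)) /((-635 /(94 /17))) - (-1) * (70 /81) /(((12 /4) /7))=-9795037073 /891882900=-10.98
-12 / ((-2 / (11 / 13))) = 66 / 13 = 5.08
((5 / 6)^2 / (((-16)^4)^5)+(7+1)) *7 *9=2437194452343092416207650991 / 4835703278458516698824704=504.00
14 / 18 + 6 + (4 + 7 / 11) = 1130 / 99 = 11.41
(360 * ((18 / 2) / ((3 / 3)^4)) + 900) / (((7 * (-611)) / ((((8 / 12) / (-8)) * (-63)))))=-3105 / 611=-5.08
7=7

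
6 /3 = 2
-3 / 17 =-0.18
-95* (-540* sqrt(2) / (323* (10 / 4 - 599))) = -5400* sqrt(2) / 20281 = -0.38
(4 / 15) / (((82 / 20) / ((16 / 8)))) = 16 / 123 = 0.13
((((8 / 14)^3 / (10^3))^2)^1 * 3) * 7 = 192 / 262609375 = 0.00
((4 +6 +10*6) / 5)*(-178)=-2492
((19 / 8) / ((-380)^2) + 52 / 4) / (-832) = -790401 / 50585600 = -0.02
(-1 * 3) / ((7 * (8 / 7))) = -0.38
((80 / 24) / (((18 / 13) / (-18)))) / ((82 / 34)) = -2210 / 123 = -17.97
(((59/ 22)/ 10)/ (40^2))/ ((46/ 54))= 1593/ 8096000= 0.00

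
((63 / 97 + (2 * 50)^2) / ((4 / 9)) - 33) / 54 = 2905921 / 6984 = 416.08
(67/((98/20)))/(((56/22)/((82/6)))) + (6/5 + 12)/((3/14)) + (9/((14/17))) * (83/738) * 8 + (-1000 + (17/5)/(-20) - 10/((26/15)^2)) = -612213910837/712994100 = -858.65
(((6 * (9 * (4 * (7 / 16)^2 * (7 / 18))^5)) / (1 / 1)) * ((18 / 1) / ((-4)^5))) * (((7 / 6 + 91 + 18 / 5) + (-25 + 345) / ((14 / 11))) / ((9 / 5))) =-0.43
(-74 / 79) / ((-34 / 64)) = 2368 / 1343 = 1.76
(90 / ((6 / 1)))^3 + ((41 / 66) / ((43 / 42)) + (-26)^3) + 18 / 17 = -114176848 / 8041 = -14199.33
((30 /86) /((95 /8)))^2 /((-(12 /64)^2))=-16384 /667489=-0.02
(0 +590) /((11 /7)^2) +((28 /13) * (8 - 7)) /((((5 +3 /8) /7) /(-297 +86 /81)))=-3238953998 /5478759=-591.18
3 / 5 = 0.60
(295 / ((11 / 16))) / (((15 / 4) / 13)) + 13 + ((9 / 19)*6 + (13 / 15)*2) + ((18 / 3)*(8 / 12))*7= 4806239 / 3135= 1533.09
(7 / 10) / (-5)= -7 / 50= -0.14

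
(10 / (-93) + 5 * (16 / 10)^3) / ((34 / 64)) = 1515712 / 39525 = 38.35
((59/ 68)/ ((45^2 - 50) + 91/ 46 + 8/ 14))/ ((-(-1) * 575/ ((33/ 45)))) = 0.00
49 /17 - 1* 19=-274 /17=-16.12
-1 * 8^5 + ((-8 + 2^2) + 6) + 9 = -32757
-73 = -73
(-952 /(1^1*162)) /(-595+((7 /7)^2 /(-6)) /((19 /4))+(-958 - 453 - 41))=9044 /3150387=0.00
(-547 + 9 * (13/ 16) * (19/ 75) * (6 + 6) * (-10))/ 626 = -7693/ 6260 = -1.23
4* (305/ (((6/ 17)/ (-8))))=-27653.33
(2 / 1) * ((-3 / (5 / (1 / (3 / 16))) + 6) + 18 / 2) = 118 / 5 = 23.60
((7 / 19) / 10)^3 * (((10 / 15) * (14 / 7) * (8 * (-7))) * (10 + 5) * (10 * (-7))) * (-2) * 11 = -2958032 / 34295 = -86.25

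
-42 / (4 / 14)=-147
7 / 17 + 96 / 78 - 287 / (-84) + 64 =183145 / 2652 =69.06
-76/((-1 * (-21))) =-76/21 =-3.62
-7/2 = -3.50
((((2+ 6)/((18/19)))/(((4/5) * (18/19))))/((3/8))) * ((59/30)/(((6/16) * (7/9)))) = 340784/1701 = 200.34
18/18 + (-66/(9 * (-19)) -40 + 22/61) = -133007/3477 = -38.25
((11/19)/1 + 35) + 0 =676/19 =35.58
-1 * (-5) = 5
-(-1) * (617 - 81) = 536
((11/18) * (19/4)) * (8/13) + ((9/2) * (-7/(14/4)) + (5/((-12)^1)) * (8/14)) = -7.45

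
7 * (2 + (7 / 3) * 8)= 434 / 3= 144.67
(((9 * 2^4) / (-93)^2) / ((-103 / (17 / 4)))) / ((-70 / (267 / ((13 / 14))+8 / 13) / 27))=3438828 / 45037265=0.08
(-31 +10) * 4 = -84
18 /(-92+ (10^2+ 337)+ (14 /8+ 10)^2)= 288 /7729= 0.04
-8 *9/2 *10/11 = -360/11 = -32.73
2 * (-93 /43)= -4.33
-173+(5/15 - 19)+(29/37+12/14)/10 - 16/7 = -43021/222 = -193.79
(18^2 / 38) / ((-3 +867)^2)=1 / 87552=0.00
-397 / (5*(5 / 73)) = -28981 / 25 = -1159.24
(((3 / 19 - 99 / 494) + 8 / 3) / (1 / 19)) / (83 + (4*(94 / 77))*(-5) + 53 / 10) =1497265 / 1918449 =0.78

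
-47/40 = -1.18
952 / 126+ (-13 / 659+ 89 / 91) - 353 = -185926409 / 539721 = -344.49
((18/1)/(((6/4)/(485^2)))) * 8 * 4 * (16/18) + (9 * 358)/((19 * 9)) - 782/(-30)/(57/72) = 22882702754/285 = 80290185.10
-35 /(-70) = 1 /2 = 0.50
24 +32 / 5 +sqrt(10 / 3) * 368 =152 / 5 +368 * sqrt(30) / 3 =702.27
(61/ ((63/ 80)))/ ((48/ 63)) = 305/ 3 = 101.67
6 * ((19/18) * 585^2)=2167425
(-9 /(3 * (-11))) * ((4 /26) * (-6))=-36 /143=-0.25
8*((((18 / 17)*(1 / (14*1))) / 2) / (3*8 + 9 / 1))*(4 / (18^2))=4 / 35343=0.00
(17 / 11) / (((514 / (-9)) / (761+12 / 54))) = -116467 / 5654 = -20.60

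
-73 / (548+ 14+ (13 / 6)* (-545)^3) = 438 / 2104418753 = 0.00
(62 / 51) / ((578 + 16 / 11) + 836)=341 / 397035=0.00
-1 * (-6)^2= -36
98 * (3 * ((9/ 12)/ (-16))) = -441/ 32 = -13.78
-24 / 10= -12 / 5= -2.40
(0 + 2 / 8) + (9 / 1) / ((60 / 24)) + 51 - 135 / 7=4979 / 140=35.56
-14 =-14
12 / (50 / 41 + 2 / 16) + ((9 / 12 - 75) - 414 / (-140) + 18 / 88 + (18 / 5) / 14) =-100102 / 1617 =-61.91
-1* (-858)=858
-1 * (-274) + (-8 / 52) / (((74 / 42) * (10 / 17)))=658613 / 2405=273.85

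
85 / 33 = 2.58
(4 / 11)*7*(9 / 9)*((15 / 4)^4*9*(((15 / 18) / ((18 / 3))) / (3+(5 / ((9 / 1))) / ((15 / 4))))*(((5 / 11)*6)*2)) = 143521875 / 131648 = 1090.19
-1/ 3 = -0.33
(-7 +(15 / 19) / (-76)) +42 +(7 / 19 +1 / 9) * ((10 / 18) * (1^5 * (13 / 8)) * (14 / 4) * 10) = 2932375 / 58482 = 50.14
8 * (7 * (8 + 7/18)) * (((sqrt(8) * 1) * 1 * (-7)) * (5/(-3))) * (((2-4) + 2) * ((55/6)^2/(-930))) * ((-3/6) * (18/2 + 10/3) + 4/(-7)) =0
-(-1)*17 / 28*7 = 17 / 4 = 4.25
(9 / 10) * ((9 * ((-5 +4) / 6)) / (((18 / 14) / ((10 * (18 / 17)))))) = -189 / 17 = -11.12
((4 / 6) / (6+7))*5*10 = 100 / 39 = 2.56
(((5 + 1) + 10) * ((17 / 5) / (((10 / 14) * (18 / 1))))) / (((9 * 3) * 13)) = 952 / 78975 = 0.01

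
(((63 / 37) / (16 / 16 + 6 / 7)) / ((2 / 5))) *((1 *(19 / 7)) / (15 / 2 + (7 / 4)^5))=3064320 / 11778247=0.26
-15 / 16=-0.94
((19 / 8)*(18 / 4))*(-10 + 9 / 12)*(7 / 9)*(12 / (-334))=14763 / 5344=2.76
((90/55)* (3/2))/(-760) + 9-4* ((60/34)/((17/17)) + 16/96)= 542023/426360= 1.27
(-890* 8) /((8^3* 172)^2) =-445 /484704256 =-0.00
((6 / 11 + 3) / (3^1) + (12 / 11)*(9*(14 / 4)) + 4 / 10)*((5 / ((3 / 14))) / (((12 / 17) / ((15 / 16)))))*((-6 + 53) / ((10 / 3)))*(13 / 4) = 143745693 / 2816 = 51046.06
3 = 3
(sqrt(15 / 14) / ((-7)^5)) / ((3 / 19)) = -19 * sqrt(210) / 705894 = -0.00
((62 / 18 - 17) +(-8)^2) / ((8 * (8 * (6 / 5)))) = 1135 / 1728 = 0.66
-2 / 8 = -1 / 4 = -0.25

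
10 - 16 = -6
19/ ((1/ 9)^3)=13851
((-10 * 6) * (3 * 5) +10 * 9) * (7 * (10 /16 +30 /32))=-70875 /8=-8859.38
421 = 421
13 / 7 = 1.86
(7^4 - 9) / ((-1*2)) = -1196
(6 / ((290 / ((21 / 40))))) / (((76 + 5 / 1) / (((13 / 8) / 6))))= 0.00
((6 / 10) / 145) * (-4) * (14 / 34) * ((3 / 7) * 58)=-72 / 425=-0.17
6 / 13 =0.46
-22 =-22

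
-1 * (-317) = 317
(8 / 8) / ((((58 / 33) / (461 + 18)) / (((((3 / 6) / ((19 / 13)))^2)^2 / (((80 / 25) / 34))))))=38374416795 / 967503104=39.66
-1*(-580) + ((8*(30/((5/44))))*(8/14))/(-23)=84932/161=527.53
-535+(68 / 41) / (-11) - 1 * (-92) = -199861 / 451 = -443.15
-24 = -24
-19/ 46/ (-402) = 0.00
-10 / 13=-0.77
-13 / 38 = -0.34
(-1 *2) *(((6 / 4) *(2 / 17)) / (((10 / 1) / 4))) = -12 / 85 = -0.14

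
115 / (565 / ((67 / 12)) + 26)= 7705 / 8522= 0.90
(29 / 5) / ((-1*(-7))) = 29 / 35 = 0.83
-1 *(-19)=19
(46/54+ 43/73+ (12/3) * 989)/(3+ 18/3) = 7800116/17739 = 439.72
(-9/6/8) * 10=-15/8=-1.88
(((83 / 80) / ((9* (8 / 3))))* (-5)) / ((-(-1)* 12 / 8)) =-83 / 576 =-0.14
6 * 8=48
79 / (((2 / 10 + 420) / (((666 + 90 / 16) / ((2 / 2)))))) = 2122335 / 16808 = 126.27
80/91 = 0.88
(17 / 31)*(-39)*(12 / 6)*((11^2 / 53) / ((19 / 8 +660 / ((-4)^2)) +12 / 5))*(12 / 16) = -4813380 / 3024763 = -1.59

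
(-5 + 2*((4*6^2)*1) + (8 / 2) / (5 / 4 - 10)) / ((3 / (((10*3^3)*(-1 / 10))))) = -2542.89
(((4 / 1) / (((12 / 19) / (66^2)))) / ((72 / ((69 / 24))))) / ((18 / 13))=687401 / 864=795.60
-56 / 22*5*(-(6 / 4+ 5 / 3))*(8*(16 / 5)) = 34048 / 33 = 1031.76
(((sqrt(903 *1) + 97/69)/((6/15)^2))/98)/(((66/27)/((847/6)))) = 26675/5152 + 825 *sqrt(903)/224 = 115.85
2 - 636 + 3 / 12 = -2535 / 4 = -633.75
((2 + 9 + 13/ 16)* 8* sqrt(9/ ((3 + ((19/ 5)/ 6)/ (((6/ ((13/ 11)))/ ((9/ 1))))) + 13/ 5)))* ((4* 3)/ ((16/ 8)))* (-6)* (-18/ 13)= 122472* sqrt(81345)/ 6409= 5450.19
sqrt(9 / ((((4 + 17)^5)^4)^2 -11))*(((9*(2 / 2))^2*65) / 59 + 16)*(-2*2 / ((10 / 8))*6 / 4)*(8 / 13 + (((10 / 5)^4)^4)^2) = -12480367510112544*sqrt(77405494483928356601681434130536198019976749447352790) / 148425035672932623783724149945303159703305417065298974825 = -0.00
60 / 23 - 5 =-55 / 23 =-2.39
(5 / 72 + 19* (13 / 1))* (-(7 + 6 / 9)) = -1894.20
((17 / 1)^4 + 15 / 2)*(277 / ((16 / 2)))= 46274789 / 16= 2892174.31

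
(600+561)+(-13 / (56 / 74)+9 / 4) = 16045 / 14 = 1146.07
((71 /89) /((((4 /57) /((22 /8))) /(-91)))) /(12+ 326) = -8.42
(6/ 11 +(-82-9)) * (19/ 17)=-18905/ 187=-101.10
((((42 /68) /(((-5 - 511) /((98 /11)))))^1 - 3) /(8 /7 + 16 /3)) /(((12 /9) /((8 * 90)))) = -274527225 /1093576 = -251.04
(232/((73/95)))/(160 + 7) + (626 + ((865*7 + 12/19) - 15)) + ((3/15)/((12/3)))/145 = 4479351733029/671724100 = 6668.44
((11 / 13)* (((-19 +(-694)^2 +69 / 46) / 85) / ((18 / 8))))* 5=415514 / 39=10654.21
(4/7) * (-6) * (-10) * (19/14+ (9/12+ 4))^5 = 2193167547765/7529536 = 291275.26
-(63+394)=-457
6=6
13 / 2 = 6.50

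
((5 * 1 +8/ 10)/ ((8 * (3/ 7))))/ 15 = 203/ 1800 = 0.11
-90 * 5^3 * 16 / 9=-20000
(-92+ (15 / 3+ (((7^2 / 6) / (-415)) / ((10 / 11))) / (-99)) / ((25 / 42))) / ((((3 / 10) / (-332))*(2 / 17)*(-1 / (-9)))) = 2654079338 / 375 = 7077544.90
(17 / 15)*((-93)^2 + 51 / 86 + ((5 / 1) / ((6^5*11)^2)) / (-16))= 9802.87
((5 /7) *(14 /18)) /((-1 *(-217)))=5 /1953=0.00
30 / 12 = 2.50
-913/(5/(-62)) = 56606/5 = 11321.20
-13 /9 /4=-0.36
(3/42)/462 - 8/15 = -17243/32340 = -0.53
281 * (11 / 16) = 3091 / 16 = 193.19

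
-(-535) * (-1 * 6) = -3210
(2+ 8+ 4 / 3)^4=1336336 / 81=16497.98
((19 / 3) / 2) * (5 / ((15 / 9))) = 19 / 2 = 9.50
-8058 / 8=-4029 / 4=-1007.25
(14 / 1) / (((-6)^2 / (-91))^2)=57967 / 648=89.46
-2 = -2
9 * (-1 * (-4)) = 36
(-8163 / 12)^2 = 462740.06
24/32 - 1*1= -1/4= -0.25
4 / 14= 2 / 7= 0.29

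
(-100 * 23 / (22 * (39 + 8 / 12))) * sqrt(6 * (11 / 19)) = -3450 * sqrt(1254) / 24871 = -4.91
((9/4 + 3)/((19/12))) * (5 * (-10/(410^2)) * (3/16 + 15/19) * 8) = -0.01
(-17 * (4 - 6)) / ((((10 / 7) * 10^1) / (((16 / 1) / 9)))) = 952 / 225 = 4.23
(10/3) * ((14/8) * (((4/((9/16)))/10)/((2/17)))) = 952/27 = 35.26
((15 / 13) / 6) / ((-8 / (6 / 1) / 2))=-15 / 52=-0.29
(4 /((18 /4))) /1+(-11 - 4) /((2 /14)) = -937 /9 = -104.11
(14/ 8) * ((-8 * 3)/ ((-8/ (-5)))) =-105/ 4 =-26.25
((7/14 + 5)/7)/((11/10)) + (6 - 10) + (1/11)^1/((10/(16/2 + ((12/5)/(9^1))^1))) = -18541/5775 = -3.21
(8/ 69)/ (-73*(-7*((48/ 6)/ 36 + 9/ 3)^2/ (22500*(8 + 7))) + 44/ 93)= 2259900000/ 9528262463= 0.24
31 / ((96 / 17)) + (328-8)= 31247 / 96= 325.49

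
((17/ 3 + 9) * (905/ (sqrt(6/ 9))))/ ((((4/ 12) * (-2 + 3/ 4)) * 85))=-15928 * sqrt(6)/ 85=-459.01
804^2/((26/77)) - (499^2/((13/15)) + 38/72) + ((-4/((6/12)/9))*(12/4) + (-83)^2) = 58814981/36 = 1633749.47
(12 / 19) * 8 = 96 / 19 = 5.05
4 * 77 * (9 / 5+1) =4312 / 5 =862.40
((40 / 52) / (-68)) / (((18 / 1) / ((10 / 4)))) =-25 / 15912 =-0.00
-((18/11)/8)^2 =-81/1936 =-0.04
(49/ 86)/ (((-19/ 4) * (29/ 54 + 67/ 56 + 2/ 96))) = -296352/ 4334185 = -0.07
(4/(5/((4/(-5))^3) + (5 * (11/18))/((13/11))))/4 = -7488/53765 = -0.14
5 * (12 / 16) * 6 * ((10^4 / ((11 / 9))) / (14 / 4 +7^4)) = 1350000 / 17633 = 76.56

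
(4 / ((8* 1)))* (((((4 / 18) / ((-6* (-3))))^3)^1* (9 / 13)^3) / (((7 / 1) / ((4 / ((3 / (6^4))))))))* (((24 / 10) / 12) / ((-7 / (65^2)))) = -160 / 17199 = -0.01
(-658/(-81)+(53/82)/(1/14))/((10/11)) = 627319/33210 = 18.89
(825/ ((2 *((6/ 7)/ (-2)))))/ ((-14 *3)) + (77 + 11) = 1331/ 12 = 110.92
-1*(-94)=94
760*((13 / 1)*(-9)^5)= -583404120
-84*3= -252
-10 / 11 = -0.91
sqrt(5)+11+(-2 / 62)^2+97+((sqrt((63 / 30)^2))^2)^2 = sqrt(5)+1224786241 / 9610000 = 129.69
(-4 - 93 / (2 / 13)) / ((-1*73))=1217 / 146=8.34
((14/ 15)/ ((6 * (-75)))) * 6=-14/ 1125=-0.01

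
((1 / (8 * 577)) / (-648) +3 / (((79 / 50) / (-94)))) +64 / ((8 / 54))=59907112625 / 236302272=253.52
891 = 891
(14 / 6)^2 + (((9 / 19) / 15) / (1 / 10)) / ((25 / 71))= 27109 / 4275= 6.34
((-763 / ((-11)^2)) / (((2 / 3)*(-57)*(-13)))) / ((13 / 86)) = -32809 / 388531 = -0.08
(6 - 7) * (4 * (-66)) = 264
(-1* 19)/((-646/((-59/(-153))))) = 59/5202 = 0.01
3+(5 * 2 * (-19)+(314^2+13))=98422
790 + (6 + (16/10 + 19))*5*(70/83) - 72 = 68904/83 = 830.17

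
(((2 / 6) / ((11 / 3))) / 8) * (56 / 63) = 1 / 99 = 0.01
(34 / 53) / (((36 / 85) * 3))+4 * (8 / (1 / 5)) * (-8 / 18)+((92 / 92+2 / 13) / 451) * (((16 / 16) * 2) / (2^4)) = -4739041435 / 67119624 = -70.61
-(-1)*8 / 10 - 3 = -2.20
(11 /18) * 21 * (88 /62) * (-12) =-6776 /31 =-218.58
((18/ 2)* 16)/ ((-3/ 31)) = -1488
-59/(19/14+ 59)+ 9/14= -0.33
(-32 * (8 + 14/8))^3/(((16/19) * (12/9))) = -27049464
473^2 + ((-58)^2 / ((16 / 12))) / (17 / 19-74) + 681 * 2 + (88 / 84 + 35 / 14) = 4376517455 / 19446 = 225060.04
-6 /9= -2 /3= -0.67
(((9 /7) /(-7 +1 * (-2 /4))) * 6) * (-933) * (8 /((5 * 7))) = 268704 /1225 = 219.35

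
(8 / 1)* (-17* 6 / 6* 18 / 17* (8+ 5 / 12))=-1212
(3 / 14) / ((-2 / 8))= -6 / 7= -0.86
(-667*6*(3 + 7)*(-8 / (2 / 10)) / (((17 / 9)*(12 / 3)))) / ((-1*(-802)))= 1800900 / 6817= 264.18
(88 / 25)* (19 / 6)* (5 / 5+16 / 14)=836 / 35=23.89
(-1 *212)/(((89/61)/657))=-8496324/89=-95464.31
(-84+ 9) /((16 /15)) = -1125 /16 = -70.31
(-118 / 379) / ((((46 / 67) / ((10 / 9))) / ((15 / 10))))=-19765 / 26151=-0.76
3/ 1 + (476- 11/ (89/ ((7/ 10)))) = 426233/ 890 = 478.91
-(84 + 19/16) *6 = -511.12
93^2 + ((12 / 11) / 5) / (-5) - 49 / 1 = 8599.96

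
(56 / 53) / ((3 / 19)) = 1064 / 159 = 6.69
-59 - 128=-187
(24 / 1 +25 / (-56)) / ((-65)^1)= -1319 / 3640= -0.36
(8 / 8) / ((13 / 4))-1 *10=-126 / 13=-9.69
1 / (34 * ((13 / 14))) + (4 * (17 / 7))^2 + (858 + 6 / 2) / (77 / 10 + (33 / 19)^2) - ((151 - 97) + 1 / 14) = 101107418285 / 837883046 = 120.67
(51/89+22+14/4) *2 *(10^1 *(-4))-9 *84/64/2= -5957301/2848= -2091.75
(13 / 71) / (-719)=-13 / 51049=-0.00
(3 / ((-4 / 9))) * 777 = -20979 / 4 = -5244.75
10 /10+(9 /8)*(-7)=-55 /8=-6.88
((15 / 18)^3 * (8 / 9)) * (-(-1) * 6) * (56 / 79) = 14000 / 6399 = 2.19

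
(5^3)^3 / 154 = 1953125 / 154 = 12682.63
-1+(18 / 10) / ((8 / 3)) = -13 / 40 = -0.32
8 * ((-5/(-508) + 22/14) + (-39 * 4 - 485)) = -4547546/889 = -5115.35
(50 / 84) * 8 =4.76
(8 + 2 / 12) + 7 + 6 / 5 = 491 / 30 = 16.37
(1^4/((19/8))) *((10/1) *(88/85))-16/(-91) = 133296/29393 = 4.53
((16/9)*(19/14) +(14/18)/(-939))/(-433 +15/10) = -285358/51052491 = -0.01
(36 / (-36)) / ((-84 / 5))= 5 / 84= 0.06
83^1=83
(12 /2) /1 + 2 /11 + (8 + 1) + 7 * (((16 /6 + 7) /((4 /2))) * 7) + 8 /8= 16699 /66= 253.02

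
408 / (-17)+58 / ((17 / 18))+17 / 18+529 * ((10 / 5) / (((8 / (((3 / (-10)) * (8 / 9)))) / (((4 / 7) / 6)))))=41647 / 1190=35.00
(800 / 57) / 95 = 160 / 1083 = 0.15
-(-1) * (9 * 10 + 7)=97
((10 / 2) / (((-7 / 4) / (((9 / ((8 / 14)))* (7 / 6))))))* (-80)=4200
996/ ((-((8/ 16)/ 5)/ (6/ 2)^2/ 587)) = -52618680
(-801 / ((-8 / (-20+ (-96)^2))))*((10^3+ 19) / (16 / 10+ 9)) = 9382437405 / 106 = 88513560.42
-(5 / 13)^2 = -25 / 169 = -0.15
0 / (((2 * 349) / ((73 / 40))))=0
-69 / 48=-23 / 16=-1.44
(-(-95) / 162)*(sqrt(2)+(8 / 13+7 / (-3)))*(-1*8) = 25460 / 3159- 380*sqrt(2) / 81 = 1.42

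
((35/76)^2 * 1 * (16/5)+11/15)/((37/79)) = 604034/200355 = 3.01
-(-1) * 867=867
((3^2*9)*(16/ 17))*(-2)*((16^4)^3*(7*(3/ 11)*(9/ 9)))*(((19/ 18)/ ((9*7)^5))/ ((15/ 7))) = -85568392920039424/ 2104145505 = -40666575.92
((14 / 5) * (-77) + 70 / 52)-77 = -291.25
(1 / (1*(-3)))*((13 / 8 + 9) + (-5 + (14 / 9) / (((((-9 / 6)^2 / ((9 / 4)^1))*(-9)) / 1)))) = -3533 / 1944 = -1.82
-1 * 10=-10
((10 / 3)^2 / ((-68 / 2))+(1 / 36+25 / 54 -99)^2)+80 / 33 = 21170790907 / 2181168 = 9706.17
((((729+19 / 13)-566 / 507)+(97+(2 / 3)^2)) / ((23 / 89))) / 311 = 10.29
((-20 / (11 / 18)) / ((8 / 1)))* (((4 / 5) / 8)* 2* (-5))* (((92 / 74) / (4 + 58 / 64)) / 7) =0.15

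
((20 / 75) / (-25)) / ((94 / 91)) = -182 / 17625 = -0.01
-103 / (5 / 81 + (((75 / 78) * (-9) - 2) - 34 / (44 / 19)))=1193049 / 292748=4.08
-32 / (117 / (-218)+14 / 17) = -118592 / 1063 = -111.56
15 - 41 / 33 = 454 / 33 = 13.76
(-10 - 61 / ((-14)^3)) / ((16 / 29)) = -793991 / 43904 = -18.08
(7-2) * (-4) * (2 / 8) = -5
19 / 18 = 1.06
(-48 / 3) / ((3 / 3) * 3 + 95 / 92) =-1472 / 371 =-3.97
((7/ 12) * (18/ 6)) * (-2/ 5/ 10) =-7/ 100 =-0.07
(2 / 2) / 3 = 1 / 3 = 0.33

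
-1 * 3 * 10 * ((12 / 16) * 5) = -225 / 2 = -112.50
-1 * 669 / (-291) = 223 / 97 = 2.30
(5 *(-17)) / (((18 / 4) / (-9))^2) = -340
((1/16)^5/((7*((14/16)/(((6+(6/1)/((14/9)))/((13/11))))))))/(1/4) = 759/146112512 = 0.00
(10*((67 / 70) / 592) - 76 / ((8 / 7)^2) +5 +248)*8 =403685 / 259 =1558.63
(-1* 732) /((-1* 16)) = 183 /4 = 45.75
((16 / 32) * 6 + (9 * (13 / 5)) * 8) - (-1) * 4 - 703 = -2544 / 5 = -508.80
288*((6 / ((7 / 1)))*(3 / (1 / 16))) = 11849.14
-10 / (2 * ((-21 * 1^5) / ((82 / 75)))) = 82 / 315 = 0.26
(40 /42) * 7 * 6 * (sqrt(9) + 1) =160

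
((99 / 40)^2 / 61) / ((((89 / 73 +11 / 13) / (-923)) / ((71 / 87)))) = -203177399139 / 5547584000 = -36.62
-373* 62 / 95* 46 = -1063796 / 95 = -11197.85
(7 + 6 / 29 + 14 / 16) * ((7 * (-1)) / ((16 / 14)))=-91875 / 1856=-49.50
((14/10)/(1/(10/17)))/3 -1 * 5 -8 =-649/51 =-12.73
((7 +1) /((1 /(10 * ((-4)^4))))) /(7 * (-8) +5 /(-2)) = -40960 /117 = -350.09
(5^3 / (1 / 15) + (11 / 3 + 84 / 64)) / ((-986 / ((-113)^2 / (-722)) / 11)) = 12674879701 / 34170816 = 370.93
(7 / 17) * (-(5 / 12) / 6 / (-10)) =7 / 2448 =0.00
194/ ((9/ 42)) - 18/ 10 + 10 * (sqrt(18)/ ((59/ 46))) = 1380 * sqrt(2)/ 59 + 13553/ 15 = 936.61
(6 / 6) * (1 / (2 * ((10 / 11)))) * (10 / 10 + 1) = 11 / 10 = 1.10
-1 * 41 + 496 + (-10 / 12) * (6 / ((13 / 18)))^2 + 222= 104693 / 169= 619.49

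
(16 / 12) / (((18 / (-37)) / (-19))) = 1406 / 27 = 52.07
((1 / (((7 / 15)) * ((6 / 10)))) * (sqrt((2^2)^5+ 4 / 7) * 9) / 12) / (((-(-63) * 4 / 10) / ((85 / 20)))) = 14.46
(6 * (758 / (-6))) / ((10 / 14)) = -5306 / 5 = -1061.20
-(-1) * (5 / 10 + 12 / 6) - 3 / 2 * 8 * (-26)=629 / 2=314.50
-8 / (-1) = 8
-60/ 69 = -20/ 23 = -0.87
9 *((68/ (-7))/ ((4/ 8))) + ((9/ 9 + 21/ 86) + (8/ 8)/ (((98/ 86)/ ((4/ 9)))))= -6569653/ 37926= -173.22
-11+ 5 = -6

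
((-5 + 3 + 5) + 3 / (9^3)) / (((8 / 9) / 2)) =365 / 54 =6.76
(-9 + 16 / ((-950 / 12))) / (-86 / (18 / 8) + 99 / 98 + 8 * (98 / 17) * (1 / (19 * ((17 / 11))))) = 1114159158 / 4315343575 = 0.26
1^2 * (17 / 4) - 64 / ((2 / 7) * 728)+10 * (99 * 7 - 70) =6233.94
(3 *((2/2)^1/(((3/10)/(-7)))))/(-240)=7/24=0.29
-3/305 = -0.01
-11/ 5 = -2.20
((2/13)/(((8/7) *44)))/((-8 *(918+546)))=-7/26797056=-0.00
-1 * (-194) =194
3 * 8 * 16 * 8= 3072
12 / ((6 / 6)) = 12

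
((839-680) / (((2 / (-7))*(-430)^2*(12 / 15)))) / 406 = -159 / 17158720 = -0.00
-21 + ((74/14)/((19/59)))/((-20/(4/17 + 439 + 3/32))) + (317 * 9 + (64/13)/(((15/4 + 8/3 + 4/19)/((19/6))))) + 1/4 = 14064611763877/5684841344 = 2474.06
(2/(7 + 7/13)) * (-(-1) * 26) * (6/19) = 2028/931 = 2.18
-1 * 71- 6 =-77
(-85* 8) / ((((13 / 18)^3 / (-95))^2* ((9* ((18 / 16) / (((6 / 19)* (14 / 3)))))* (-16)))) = 1898805888000 / 4826809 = 393387.41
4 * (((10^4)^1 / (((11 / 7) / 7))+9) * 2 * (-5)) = -19603960 / 11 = -1782178.18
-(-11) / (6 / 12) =22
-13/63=-0.21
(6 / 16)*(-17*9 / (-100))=459 / 800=0.57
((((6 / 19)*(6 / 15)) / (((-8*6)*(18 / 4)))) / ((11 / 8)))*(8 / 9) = -32 / 84645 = -0.00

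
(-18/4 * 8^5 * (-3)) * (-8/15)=-1179648/5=-235929.60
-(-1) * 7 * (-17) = -119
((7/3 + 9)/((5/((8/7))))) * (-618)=-56032/35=-1600.91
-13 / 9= -1.44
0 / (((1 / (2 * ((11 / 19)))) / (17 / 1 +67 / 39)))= 0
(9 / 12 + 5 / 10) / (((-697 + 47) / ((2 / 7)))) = -1 / 1820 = -0.00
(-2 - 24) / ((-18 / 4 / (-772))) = -4460.44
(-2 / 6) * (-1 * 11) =11 / 3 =3.67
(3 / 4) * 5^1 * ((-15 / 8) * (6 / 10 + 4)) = -1035 / 32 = -32.34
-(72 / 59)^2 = -5184 / 3481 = -1.49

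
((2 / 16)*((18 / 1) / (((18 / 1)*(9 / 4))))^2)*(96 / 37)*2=128 / 999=0.13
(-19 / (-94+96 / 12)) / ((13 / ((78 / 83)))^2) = 342 / 296227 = 0.00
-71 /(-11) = 71 /11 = 6.45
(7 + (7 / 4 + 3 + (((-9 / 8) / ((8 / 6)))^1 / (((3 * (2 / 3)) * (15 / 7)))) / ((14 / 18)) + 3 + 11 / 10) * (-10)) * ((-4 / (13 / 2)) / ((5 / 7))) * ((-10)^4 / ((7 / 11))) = 13898500 / 13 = 1069115.38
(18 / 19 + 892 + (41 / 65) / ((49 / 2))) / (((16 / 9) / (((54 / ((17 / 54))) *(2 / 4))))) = 88636269087 / 2057510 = 43079.39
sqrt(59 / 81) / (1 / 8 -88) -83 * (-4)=332 -8 * sqrt(59) / 6327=331.99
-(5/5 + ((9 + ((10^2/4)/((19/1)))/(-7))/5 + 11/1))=-9152/665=-13.76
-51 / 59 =-0.86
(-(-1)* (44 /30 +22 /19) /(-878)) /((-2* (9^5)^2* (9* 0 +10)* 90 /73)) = 13651 /392624127298003500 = 0.00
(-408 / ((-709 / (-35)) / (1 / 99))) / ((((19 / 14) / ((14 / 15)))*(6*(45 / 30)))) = -186592 / 12002661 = -0.02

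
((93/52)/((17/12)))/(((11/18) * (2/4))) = 10044/2431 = 4.13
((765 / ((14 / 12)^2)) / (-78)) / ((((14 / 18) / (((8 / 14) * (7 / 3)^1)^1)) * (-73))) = 55080 / 325507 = 0.17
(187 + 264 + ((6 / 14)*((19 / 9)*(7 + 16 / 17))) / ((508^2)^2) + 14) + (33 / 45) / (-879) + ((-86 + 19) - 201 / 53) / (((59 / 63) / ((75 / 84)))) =129883477756186848610097 / 326745658590968090880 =397.51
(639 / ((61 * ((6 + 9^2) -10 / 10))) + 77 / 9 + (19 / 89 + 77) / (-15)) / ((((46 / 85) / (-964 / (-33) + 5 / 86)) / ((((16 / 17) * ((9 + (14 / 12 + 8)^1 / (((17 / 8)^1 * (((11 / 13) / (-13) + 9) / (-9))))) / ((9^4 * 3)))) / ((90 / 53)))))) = 1300486078409414519 / 51969610075624543665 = 0.03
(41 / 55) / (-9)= -41 / 495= -0.08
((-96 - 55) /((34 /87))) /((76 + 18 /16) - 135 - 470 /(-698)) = 18339252 /2715019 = 6.75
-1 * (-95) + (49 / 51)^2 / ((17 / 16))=4239031 / 44217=95.87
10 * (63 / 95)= 6.63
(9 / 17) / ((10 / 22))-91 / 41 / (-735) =17092 / 14637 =1.17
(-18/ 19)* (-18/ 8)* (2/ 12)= 27/ 76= 0.36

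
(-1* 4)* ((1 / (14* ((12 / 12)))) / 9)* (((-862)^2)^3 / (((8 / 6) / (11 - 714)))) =144201216546875358176 / 21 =6866724597470255151.24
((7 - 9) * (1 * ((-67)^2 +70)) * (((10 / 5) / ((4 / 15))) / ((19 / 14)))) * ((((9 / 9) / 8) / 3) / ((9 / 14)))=-1116955 / 342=-3265.95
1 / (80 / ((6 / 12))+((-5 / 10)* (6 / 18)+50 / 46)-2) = 138 / 21931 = 0.01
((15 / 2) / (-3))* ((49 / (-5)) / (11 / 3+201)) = 147 / 1228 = 0.12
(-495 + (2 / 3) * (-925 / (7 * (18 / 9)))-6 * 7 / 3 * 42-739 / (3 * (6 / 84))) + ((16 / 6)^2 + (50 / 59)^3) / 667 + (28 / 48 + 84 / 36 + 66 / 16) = -4568.66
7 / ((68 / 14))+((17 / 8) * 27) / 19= 11527 / 2584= 4.46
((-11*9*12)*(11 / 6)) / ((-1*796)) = 1089 / 398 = 2.74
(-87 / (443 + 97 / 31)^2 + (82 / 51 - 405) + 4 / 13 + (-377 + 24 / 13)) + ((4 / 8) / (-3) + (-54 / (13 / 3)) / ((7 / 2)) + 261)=-51383381119393 / 98630996100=-520.97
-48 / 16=-3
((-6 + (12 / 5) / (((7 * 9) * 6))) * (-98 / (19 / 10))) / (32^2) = 413 / 1368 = 0.30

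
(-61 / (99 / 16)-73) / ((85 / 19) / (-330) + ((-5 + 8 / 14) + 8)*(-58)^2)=-2181998 / 316383843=-0.01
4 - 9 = -5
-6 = -6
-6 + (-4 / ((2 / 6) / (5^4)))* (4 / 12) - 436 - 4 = -2946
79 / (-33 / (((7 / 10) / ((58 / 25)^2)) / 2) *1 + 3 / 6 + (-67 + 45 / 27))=-414750 / 3004663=-0.14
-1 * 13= -13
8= 8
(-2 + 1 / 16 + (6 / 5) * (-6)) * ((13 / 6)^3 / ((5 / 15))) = -1606007 / 5760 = -278.82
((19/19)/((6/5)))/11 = 0.08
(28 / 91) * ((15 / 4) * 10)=150 / 13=11.54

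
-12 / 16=-3 / 4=-0.75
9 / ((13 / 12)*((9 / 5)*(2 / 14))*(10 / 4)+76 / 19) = 504 / 263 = 1.92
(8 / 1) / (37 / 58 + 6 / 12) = 232 / 33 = 7.03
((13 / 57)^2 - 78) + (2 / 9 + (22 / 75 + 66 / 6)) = -1798658 / 27075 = -66.43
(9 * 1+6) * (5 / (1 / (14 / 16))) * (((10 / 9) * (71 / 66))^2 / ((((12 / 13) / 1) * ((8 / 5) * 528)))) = 1433534375 / 11923034112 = 0.12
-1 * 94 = -94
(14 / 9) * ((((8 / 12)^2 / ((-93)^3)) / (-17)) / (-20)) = -14 / 5537997945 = -0.00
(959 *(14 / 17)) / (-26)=-6713 / 221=-30.38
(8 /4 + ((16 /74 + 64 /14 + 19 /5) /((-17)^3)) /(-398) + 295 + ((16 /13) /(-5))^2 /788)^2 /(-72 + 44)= -15673219499808694405600499901562921 /4975114849733228624296051270000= -3150.32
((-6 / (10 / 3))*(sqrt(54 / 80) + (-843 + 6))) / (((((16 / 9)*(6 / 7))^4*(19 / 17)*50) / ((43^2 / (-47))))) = -46050142549509 / 234094592000 + 165054274371*sqrt(30) / 4681891840000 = -196.52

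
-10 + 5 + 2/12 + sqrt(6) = -29/6 + sqrt(6) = -2.38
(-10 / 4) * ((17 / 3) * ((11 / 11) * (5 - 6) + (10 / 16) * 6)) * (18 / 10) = -70.12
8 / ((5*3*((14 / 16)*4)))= 16 / 105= 0.15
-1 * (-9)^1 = 9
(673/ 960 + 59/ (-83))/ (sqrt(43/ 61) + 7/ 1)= -0.00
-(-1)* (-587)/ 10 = -587/ 10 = -58.70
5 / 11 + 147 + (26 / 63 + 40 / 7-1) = 152.58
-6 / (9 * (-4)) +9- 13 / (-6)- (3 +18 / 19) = 421 / 57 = 7.39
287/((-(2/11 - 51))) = 5.65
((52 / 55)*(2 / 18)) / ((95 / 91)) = 0.10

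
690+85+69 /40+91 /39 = 93487 /120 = 779.06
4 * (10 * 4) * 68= 10880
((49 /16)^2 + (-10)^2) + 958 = 273249 /256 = 1067.38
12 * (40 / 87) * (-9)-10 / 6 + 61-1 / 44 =36961 / 3828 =9.66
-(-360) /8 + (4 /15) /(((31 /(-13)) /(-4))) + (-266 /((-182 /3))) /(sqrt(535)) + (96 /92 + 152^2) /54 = 57 * sqrt(535) /6955 + 45559271 /96255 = 473.51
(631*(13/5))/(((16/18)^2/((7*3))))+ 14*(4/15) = 41863493/960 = 43607.81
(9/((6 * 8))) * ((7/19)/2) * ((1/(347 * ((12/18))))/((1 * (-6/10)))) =-0.00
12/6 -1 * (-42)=44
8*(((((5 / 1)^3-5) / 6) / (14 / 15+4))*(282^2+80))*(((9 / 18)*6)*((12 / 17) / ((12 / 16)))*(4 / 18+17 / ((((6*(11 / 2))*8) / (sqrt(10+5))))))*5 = 5094656000 / 629+955248000*sqrt(15) / 407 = 17189684.80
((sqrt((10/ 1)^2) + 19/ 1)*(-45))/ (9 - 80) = 1305/ 71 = 18.38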